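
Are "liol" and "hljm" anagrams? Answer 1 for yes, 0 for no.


Strings: "liol", "hljm"
Sorted first:  illo
Sorted second: hjlm
Differ at position 0: 'i' vs 'h' => not anagrams

0


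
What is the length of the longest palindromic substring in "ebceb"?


Input: "ebceb"
Checking substrings for palindromes:
  No multi-char palindromic substrings found
Longest palindromic substring: "e" with length 1

1


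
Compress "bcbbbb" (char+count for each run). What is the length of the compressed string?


Input: bcbbbb
Runs:
  'b' x 1 => "b1"
  'c' x 1 => "c1"
  'b' x 4 => "b4"
Compressed: "b1c1b4"
Compressed length: 6

6


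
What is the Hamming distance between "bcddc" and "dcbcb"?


Comparing "bcddc" and "dcbcb" position by position:
  Position 0: 'b' vs 'd' => differ
  Position 1: 'c' vs 'c' => same
  Position 2: 'd' vs 'b' => differ
  Position 3: 'd' vs 'c' => differ
  Position 4: 'c' vs 'b' => differ
Total differences (Hamming distance): 4

4


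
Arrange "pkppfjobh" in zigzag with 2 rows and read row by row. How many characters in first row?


Zigzag "pkppfjobh" into 2 rows:
Placing characters:
  'p' => row 0
  'k' => row 1
  'p' => row 0
  'p' => row 1
  'f' => row 0
  'j' => row 1
  'o' => row 0
  'b' => row 1
  'h' => row 0
Rows:
  Row 0: "ppfoh"
  Row 1: "kpjb"
First row length: 5

5


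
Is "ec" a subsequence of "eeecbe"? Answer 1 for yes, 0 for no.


Check if "ec" is a subsequence of "eeecbe"
Greedy scan:
  Position 0 ('e'): matches sub[0] = 'e'
  Position 1 ('e'): no match needed
  Position 2 ('e'): no match needed
  Position 3 ('c'): matches sub[1] = 'c'
  Position 4 ('b'): no match needed
  Position 5 ('e'): no match needed
All 2 characters matched => is a subsequence

1


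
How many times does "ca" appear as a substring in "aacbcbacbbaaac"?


Searching for "ca" in "aacbcbacbbaaac"
Scanning each position:
  Position 0: "aa" => no
  Position 1: "ac" => no
  Position 2: "cb" => no
  Position 3: "bc" => no
  Position 4: "cb" => no
  Position 5: "ba" => no
  Position 6: "ac" => no
  Position 7: "cb" => no
  Position 8: "bb" => no
  Position 9: "ba" => no
  Position 10: "aa" => no
  Position 11: "aa" => no
  Position 12: "ac" => no
Total occurrences: 0

0


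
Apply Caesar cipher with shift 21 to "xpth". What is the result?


Caesar cipher: shift "xpth" by 21
  'x' (pos 23) + 21 = pos 18 = 's'
  'p' (pos 15) + 21 = pos 10 = 'k'
  't' (pos 19) + 21 = pos 14 = 'o'
  'h' (pos 7) + 21 = pos 2 = 'c'
Result: skoc

skoc


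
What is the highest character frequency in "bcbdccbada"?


Input: bcbdccbada
Character counts:
  'a': 2
  'b': 3
  'c': 3
  'd': 2
Maximum frequency: 3

3


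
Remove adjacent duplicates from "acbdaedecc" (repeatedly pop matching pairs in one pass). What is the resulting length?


Input: acbdaedecc
Stack-based adjacent duplicate removal:
  Read 'a': push. Stack: a
  Read 'c': push. Stack: ac
  Read 'b': push. Stack: acb
  Read 'd': push. Stack: acbd
  Read 'a': push. Stack: acbda
  Read 'e': push. Stack: acbdae
  Read 'd': push. Stack: acbdaed
  Read 'e': push. Stack: acbdaede
  Read 'c': push. Stack: acbdaedec
  Read 'c': matches stack top 'c' => pop. Stack: acbdaede
Final stack: "acbdaede" (length 8)

8


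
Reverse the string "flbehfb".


Input: flbehfb
Reading characters right to left:
  Position 6: 'b'
  Position 5: 'f'
  Position 4: 'h'
  Position 3: 'e'
  Position 2: 'b'
  Position 1: 'l'
  Position 0: 'f'
Reversed: bfheblf

bfheblf


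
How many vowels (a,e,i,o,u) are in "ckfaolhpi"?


Input: ckfaolhpi
Checking each character:
  'c' at position 0: consonant
  'k' at position 1: consonant
  'f' at position 2: consonant
  'a' at position 3: vowel (running total: 1)
  'o' at position 4: vowel (running total: 2)
  'l' at position 5: consonant
  'h' at position 6: consonant
  'p' at position 7: consonant
  'i' at position 8: vowel (running total: 3)
Total vowels: 3

3


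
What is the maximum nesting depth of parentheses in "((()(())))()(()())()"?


Input: "((()(())))()(()())()"
Tracking depth:
  Position 0 '(': depth becomes 1
  Position 1 '(': depth becomes 2
  Position 2 '(': depth becomes 3
  Position 3 ')': depth becomes 2
  Position 4 '(': depth becomes 3
  Position 5 '(': depth becomes 4
  Position 6 ')': depth becomes 3
  Position 7 ')': depth becomes 2
  Position 8 ')': depth becomes 1
  Position 9 ')': depth becomes 0
  Position 10 '(': depth becomes 1
  Position 11 ')': depth becomes 0
  Position 12 '(': depth becomes 1
  Position 13 '(': depth becomes 2
  Position 14 ')': depth becomes 1
  Position 15 '(': depth becomes 2
  Position 16 ')': depth becomes 1
  Position 17 ')': depth becomes 0
  Position 18 '(': depth becomes 1
  Position 19 ')': depth becomes 0
Maximum depth reached: 4

4


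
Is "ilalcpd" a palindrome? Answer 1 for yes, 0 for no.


Input: ilalcpd
Reversed: dpclali
  Compare pos 0 ('i') with pos 6 ('d'): MISMATCH
  Compare pos 1 ('l') with pos 5 ('p'): MISMATCH
  Compare pos 2 ('a') with pos 4 ('c'): MISMATCH
Result: not a palindrome

0


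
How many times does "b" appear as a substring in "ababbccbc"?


Searching for "b" in "ababbccbc"
Scanning each position:
  Position 0: "a" => no
  Position 1: "b" => MATCH
  Position 2: "a" => no
  Position 3: "b" => MATCH
  Position 4: "b" => MATCH
  Position 5: "c" => no
  Position 6: "c" => no
  Position 7: "b" => MATCH
  Position 8: "c" => no
Total occurrences: 4

4


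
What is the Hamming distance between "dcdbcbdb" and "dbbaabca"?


Comparing "dcdbcbdb" and "dbbaabca" position by position:
  Position 0: 'd' vs 'd' => same
  Position 1: 'c' vs 'b' => differ
  Position 2: 'd' vs 'b' => differ
  Position 3: 'b' vs 'a' => differ
  Position 4: 'c' vs 'a' => differ
  Position 5: 'b' vs 'b' => same
  Position 6: 'd' vs 'c' => differ
  Position 7: 'b' vs 'a' => differ
Total differences (Hamming distance): 6

6


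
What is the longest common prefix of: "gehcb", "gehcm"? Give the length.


Words: gehcb, gehcm
  Position 0: all 'g' => match
  Position 1: all 'e' => match
  Position 2: all 'h' => match
  Position 3: all 'c' => match
  Position 4: ('b', 'm') => mismatch, stop
LCP = "gehc" (length 4)

4


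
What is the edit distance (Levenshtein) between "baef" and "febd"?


Computing edit distance: "baef" -> "febd"
DP table:
           f    e    b    d
      0    1    2    3    4
  b   1    1    2    2    3
  a   2    2    2    3    3
  e   3    3    2    3    4
  f   4    3    3    3    4
Edit distance = dp[4][4] = 4

4


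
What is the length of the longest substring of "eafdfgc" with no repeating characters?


Input: "eafdfgc"
Sliding window (track last position of each char):
  Position 0 ('e'): window [0,0] length 1 -- new best
  Position 1 ('a'): window [0,1] length 2 -- new best
  Position 2 ('f'): window [0,2] length 3 -- new best
  Position 3 ('d'): window [0,3] length 4 -- new best
  Position 4 ('f'): repeat (last at 2), move window start to 3
  Position 4 ('f'): window [3,4] length 2
  Position 5 ('g'): window [3,5] length 3
  Position 6 ('c'): window [3,6] length 4
Longest substring with no repeats: "eafd" with length 4

4


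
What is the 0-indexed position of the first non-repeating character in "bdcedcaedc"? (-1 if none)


Input: bdcedcaedc
Character frequencies:
  'a': 1
  'b': 1
  'c': 3
  'd': 3
  'e': 2
Scanning left to right for freq == 1:
  Position 0 ('b'): unique! => answer = 0

0


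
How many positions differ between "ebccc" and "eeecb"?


Comparing "ebccc" and "eeecb" position by position:
  Position 0: 'e' vs 'e' => same
  Position 1: 'b' vs 'e' => DIFFER
  Position 2: 'c' vs 'e' => DIFFER
  Position 3: 'c' vs 'c' => same
  Position 4: 'c' vs 'b' => DIFFER
Positions that differ: 3

3


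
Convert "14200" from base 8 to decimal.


Input: "14200" in base 8
Positional expansion:
  Digit '1' (value 1) x 8^4 = 4096
  Digit '4' (value 4) x 8^3 = 2048
  Digit '2' (value 2) x 8^2 = 128
  Digit '0' (value 0) x 8^1 = 0
  Digit '0' (value 0) x 8^0 = 0
Sum = 6272

6272


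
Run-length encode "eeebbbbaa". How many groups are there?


Input: eeebbbbaa
Scanning for consecutive runs:
  Group 1: 'e' x 3 (positions 0-2)
  Group 2: 'b' x 4 (positions 3-6)
  Group 3: 'a' x 2 (positions 7-8)
Total groups: 3

3


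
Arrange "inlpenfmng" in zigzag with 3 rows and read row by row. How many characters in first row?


Zigzag "inlpenfmng" into 3 rows:
Placing characters:
  'i' => row 0
  'n' => row 1
  'l' => row 2
  'p' => row 1
  'e' => row 0
  'n' => row 1
  'f' => row 2
  'm' => row 1
  'n' => row 0
  'g' => row 1
Rows:
  Row 0: "ien"
  Row 1: "npnmg"
  Row 2: "lf"
First row length: 3

3


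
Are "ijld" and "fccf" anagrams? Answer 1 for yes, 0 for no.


Strings: "ijld", "fccf"
Sorted first:  dijl
Sorted second: ccff
Differ at position 0: 'd' vs 'c' => not anagrams

0


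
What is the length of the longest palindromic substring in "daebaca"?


Input: "daebaca"
Checking substrings for palindromes:
  [4:7] "aca" (len 3) => palindrome
Longest palindromic substring: "aca" with length 3

3


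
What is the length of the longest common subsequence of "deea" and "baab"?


LCS of "deea" and "baab"
DP table:
           b    a    a    b
      0    0    0    0    0
  d   0    0    0    0    0
  e   0    0    0    0    0
  e   0    0    0    0    0
  a   0    0    1    1    1
LCS length = dp[4][4] = 1

1


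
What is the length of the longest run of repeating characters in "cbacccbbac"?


Input: "cbacccbbac"
Scanning for longest run:
  Position 1 ('b'): new char, reset run to 1
  Position 2 ('a'): new char, reset run to 1
  Position 3 ('c'): new char, reset run to 1
  Position 4 ('c'): continues run of 'c', length=2
  Position 5 ('c'): continues run of 'c', length=3
  Position 6 ('b'): new char, reset run to 1
  Position 7 ('b'): continues run of 'b', length=2
  Position 8 ('a'): new char, reset run to 1
  Position 9 ('c'): new char, reset run to 1
Longest run: 'c' with length 3

3


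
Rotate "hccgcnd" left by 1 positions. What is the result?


Input: "hccgcnd", rotate left by 1
First 1 characters: "h"
Remaining characters: "ccgcnd"
Concatenate remaining + first: "ccgcnd" + "h" = "ccgcndh"

ccgcndh


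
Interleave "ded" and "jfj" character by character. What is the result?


Interleaving "ded" and "jfj":
  Position 0: 'd' from first, 'j' from second => "dj"
  Position 1: 'e' from first, 'f' from second => "ef"
  Position 2: 'd' from first, 'j' from second => "dj"
Result: djefdj

djefdj


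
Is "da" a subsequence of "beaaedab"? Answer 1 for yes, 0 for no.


Check if "da" is a subsequence of "beaaedab"
Greedy scan:
  Position 0 ('b'): no match needed
  Position 1 ('e'): no match needed
  Position 2 ('a'): no match needed
  Position 3 ('a'): no match needed
  Position 4 ('e'): no match needed
  Position 5 ('d'): matches sub[0] = 'd'
  Position 6 ('a'): matches sub[1] = 'a'
  Position 7 ('b'): no match needed
All 2 characters matched => is a subsequence

1


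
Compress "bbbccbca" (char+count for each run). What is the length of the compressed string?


Input: bbbccbca
Runs:
  'b' x 3 => "b3"
  'c' x 2 => "c2"
  'b' x 1 => "b1"
  'c' x 1 => "c1"
  'a' x 1 => "a1"
Compressed: "b3c2b1c1a1"
Compressed length: 10

10


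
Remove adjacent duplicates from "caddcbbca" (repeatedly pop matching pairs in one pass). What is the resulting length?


Input: caddcbbca
Stack-based adjacent duplicate removal:
  Read 'c': push. Stack: c
  Read 'a': push. Stack: ca
  Read 'd': push. Stack: cad
  Read 'd': matches stack top 'd' => pop. Stack: ca
  Read 'c': push. Stack: cac
  Read 'b': push. Stack: cacb
  Read 'b': matches stack top 'b' => pop. Stack: cac
  Read 'c': matches stack top 'c' => pop. Stack: ca
  Read 'a': matches stack top 'a' => pop. Stack: c
Final stack: "c" (length 1)

1


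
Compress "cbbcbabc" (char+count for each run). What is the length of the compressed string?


Input: cbbcbabc
Runs:
  'c' x 1 => "c1"
  'b' x 2 => "b2"
  'c' x 1 => "c1"
  'b' x 1 => "b1"
  'a' x 1 => "a1"
  'b' x 1 => "b1"
  'c' x 1 => "c1"
Compressed: "c1b2c1b1a1b1c1"
Compressed length: 14

14


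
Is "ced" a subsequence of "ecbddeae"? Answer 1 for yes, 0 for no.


Check if "ced" is a subsequence of "ecbddeae"
Greedy scan:
  Position 0 ('e'): no match needed
  Position 1 ('c'): matches sub[0] = 'c'
  Position 2 ('b'): no match needed
  Position 3 ('d'): no match needed
  Position 4 ('d'): no match needed
  Position 5 ('e'): matches sub[1] = 'e'
  Position 6 ('a'): no match needed
  Position 7 ('e'): no match needed
Only matched 2/3 characters => not a subsequence

0


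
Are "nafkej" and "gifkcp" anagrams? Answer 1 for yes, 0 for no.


Strings: "nafkej", "gifkcp"
Sorted first:  aefjkn
Sorted second: cfgikp
Differ at position 0: 'a' vs 'c' => not anagrams

0


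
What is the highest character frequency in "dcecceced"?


Input: dcecceced
Character counts:
  'c': 4
  'd': 2
  'e': 3
Maximum frequency: 4

4


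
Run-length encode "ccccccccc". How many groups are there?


Input: ccccccccc
Scanning for consecutive runs:
  Group 1: 'c' x 9 (positions 0-8)
Total groups: 1

1


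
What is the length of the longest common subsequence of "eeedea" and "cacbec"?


LCS of "eeedea" and "cacbec"
DP table:
           c    a    c    b    e    c
      0    0    0    0    0    0    0
  e   0    0    0    0    0    1    1
  e   0    0    0    0    0    1    1
  e   0    0    0    0    0    1    1
  d   0    0    0    0    0    1    1
  e   0    0    0    0    0    1    1
  a   0    0    1    1    1    1    1
LCS length = dp[6][6] = 1

1


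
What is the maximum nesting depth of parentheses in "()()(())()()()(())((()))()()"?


Input: "()()(())()()()(())((()))()()"
Tracking depth:
  Position 0 '(': depth becomes 1
  Position 1 ')': depth becomes 0
  Position 2 '(': depth becomes 1
  Position 3 ')': depth becomes 0
  Position 4 '(': depth becomes 1
  Position 5 '(': depth becomes 2
  Position 6 ')': depth becomes 1
  Position 7 ')': depth becomes 0
  Position 8 '(': depth becomes 1
  Position 9 ')': depth becomes 0
  Position 10 '(': depth becomes 1
  Position 11 ')': depth becomes 0
  Position 12 '(': depth becomes 1
  Position 13 ')': depth becomes 0
  Position 14 '(': depth becomes 1
  Position 15 '(': depth becomes 2
  Position 16 ')': depth becomes 1
  Position 17 ')': depth becomes 0
  Position 18 '(': depth becomes 1
  Position 19 '(': depth becomes 2
  Position 20 '(': depth becomes 3
  Position 21 ')': depth becomes 2
  Position 22 ')': depth becomes 1
  Position 23 ')': depth becomes 0
  Position 24 '(': depth becomes 1
  Position 25 ')': depth becomes 0
  Position 26 '(': depth becomes 1
  Position 27 ')': depth becomes 0
Maximum depth reached: 3

3


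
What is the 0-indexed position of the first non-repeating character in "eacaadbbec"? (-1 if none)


Input: eacaadbbec
Character frequencies:
  'a': 3
  'b': 2
  'c': 2
  'd': 1
  'e': 2
Scanning left to right for freq == 1:
  Position 0 ('e'): freq=2, skip
  Position 1 ('a'): freq=3, skip
  Position 2 ('c'): freq=2, skip
  Position 3 ('a'): freq=3, skip
  Position 4 ('a'): freq=3, skip
  Position 5 ('d'): unique! => answer = 5

5


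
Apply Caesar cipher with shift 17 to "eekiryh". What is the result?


Caesar cipher: shift "eekiryh" by 17
  'e' (pos 4) + 17 = pos 21 = 'v'
  'e' (pos 4) + 17 = pos 21 = 'v'
  'k' (pos 10) + 17 = pos 1 = 'b'
  'i' (pos 8) + 17 = pos 25 = 'z'
  'r' (pos 17) + 17 = pos 8 = 'i'
  'y' (pos 24) + 17 = pos 15 = 'p'
  'h' (pos 7) + 17 = pos 24 = 'y'
Result: vvbzipy

vvbzipy


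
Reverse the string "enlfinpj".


Input: enlfinpj
Reading characters right to left:
  Position 7: 'j'
  Position 6: 'p'
  Position 5: 'n'
  Position 4: 'i'
  Position 3: 'f'
  Position 2: 'l'
  Position 1: 'n'
  Position 0: 'e'
Reversed: jpniflne

jpniflne


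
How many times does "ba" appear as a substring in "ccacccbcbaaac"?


Searching for "ba" in "ccacccbcbaaac"
Scanning each position:
  Position 0: "cc" => no
  Position 1: "ca" => no
  Position 2: "ac" => no
  Position 3: "cc" => no
  Position 4: "cc" => no
  Position 5: "cb" => no
  Position 6: "bc" => no
  Position 7: "cb" => no
  Position 8: "ba" => MATCH
  Position 9: "aa" => no
  Position 10: "aa" => no
  Position 11: "ac" => no
Total occurrences: 1

1


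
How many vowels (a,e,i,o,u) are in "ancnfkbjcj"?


Input: ancnfkbjcj
Checking each character:
  'a' at position 0: vowel (running total: 1)
  'n' at position 1: consonant
  'c' at position 2: consonant
  'n' at position 3: consonant
  'f' at position 4: consonant
  'k' at position 5: consonant
  'b' at position 6: consonant
  'j' at position 7: consonant
  'c' at position 8: consonant
  'j' at position 9: consonant
Total vowels: 1

1


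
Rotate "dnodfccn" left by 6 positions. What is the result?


Input: "dnodfccn", rotate left by 6
First 6 characters: "dnodfc"
Remaining characters: "cn"
Concatenate remaining + first: "cn" + "dnodfc" = "cndnodfc"

cndnodfc


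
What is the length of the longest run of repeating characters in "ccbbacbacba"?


Input: "ccbbacbacba"
Scanning for longest run:
  Position 1 ('c'): continues run of 'c', length=2
  Position 2 ('b'): new char, reset run to 1
  Position 3 ('b'): continues run of 'b', length=2
  Position 4 ('a'): new char, reset run to 1
  Position 5 ('c'): new char, reset run to 1
  Position 6 ('b'): new char, reset run to 1
  Position 7 ('a'): new char, reset run to 1
  Position 8 ('c'): new char, reset run to 1
  Position 9 ('b'): new char, reset run to 1
  Position 10 ('a'): new char, reset run to 1
Longest run: 'c' with length 2

2


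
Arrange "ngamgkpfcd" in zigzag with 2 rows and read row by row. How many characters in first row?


Zigzag "ngamgkpfcd" into 2 rows:
Placing characters:
  'n' => row 0
  'g' => row 1
  'a' => row 0
  'm' => row 1
  'g' => row 0
  'k' => row 1
  'p' => row 0
  'f' => row 1
  'c' => row 0
  'd' => row 1
Rows:
  Row 0: "nagpc"
  Row 1: "gmkfd"
First row length: 5

5


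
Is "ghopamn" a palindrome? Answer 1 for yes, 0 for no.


Input: ghopamn
Reversed: nmapohg
  Compare pos 0 ('g') with pos 6 ('n'): MISMATCH
  Compare pos 1 ('h') with pos 5 ('m'): MISMATCH
  Compare pos 2 ('o') with pos 4 ('a'): MISMATCH
Result: not a palindrome

0


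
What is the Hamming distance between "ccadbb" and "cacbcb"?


Comparing "ccadbb" and "cacbcb" position by position:
  Position 0: 'c' vs 'c' => same
  Position 1: 'c' vs 'a' => differ
  Position 2: 'a' vs 'c' => differ
  Position 3: 'd' vs 'b' => differ
  Position 4: 'b' vs 'c' => differ
  Position 5: 'b' vs 'b' => same
Total differences (Hamming distance): 4

4


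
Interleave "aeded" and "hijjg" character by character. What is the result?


Interleaving "aeded" and "hijjg":
  Position 0: 'a' from first, 'h' from second => "ah"
  Position 1: 'e' from first, 'i' from second => "ei"
  Position 2: 'd' from first, 'j' from second => "dj"
  Position 3: 'e' from first, 'j' from second => "ej"
  Position 4: 'd' from first, 'g' from second => "dg"
Result: aheidjejdg

aheidjejdg


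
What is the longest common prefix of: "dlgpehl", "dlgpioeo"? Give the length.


Words: dlgpehl, dlgpioeo
  Position 0: all 'd' => match
  Position 1: all 'l' => match
  Position 2: all 'g' => match
  Position 3: all 'p' => match
  Position 4: ('e', 'i') => mismatch, stop
LCP = "dlgp" (length 4)

4


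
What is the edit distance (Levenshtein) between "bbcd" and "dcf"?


Computing edit distance: "bbcd" -> "dcf"
DP table:
           d    c    f
      0    1    2    3
  b   1    1    2    3
  b   2    2    2    3
  c   3    3    2    3
  d   4    3    3    3
Edit distance = dp[4][3] = 3

3


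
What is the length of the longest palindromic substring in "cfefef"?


Input: "cfefef"
Checking substrings for palindromes:
  [1:6] "fefef" (len 5) => palindrome
  [1:4] "fef" (len 3) => palindrome
  [2:5] "efe" (len 3) => palindrome
  [3:6] "fef" (len 3) => palindrome
Longest palindromic substring: "fefef" with length 5

5


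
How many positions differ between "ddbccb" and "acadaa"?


Comparing "ddbccb" and "acadaa" position by position:
  Position 0: 'd' vs 'a' => DIFFER
  Position 1: 'd' vs 'c' => DIFFER
  Position 2: 'b' vs 'a' => DIFFER
  Position 3: 'c' vs 'd' => DIFFER
  Position 4: 'c' vs 'a' => DIFFER
  Position 5: 'b' vs 'a' => DIFFER
Positions that differ: 6

6


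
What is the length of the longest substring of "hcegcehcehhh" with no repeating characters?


Input: "hcegcehcehhh"
Sliding window (track last position of each char):
  Position 0 ('h'): window [0,0] length 1 -- new best
  Position 1 ('c'): window [0,1] length 2 -- new best
  Position 2 ('e'): window [0,2] length 3 -- new best
  Position 3 ('g'): window [0,3] length 4 -- new best
  Position 4 ('c'): repeat (last at 1), move window start to 2
  Position 4 ('c'): window [2,4] length 3
  Position 5 ('e'): repeat (last at 2), move window start to 3
  Position 5 ('e'): window [3,5] length 3
  Position 6 ('h'): window [3,6] length 4
  Position 7 ('c'): repeat (last at 4), move window start to 5
  Position 7 ('c'): window [5,7] length 3
  Position 8 ('e'): repeat (last at 5), move window start to 6
  Position 8 ('e'): window [6,8] length 3
  Position 9 ('h'): repeat (last at 6), move window start to 7
  Position 9 ('h'): window [7,9] length 3
  Position 10 ('h'): repeat (last at 9), move window start to 10
  Position 10 ('h'): window [10,10] length 1
  Position 11 ('h'): repeat (last at 10), move window start to 11
  Position 11 ('h'): window [11,11] length 1
Longest substring with no repeats: "hceg" with length 4

4


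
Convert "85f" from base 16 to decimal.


Input: "85f" in base 16
Positional expansion:
  Digit '8' (value 8) x 16^2 = 2048
  Digit '5' (value 5) x 16^1 = 80
  Digit 'f' (value 15) x 16^0 = 15
Sum = 2143

2143


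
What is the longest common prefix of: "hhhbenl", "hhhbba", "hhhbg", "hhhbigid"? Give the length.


Words: hhhbenl, hhhbba, hhhbg, hhhbigid
  Position 0: all 'h' => match
  Position 1: all 'h' => match
  Position 2: all 'h' => match
  Position 3: all 'b' => match
  Position 4: ('e', 'b', 'g', 'i') => mismatch, stop
LCP = "hhhb" (length 4)

4


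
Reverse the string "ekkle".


Input: ekkle
Reading characters right to left:
  Position 4: 'e'
  Position 3: 'l'
  Position 2: 'k'
  Position 1: 'k'
  Position 0: 'e'
Reversed: elkke

elkke


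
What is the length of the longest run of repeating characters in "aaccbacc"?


Input: "aaccbacc"
Scanning for longest run:
  Position 1 ('a'): continues run of 'a', length=2
  Position 2 ('c'): new char, reset run to 1
  Position 3 ('c'): continues run of 'c', length=2
  Position 4 ('b'): new char, reset run to 1
  Position 5 ('a'): new char, reset run to 1
  Position 6 ('c'): new char, reset run to 1
  Position 7 ('c'): continues run of 'c', length=2
Longest run: 'a' with length 2

2


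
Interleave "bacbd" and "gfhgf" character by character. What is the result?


Interleaving "bacbd" and "gfhgf":
  Position 0: 'b' from first, 'g' from second => "bg"
  Position 1: 'a' from first, 'f' from second => "af"
  Position 2: 'c' from first, 'h' from second => "ch"
  Position 3: 'b' from first, 'g' from second => "bg"
  Position 4: 'd' from first, 'f' from second => "df"
Result: bgafchbgdf

bgafchbgdf


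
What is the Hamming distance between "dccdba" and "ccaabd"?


Comparing "dccdba" and "ccaabd" position by position:
  Position 0: 'd' vs 'c' => differ
  Position 1: 'c' vs 'c' => same
  Position 2: 'c' vs 'a' => differ
  Position 3: 'd' vs 'a' => differ
  Position 4: 'b' vs 'b' => same
  Position 5: 'a' vs 'd' => differ
Total differences (Hamming distance): 4

4


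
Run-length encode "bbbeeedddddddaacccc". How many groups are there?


Input: bbbeeedddddddaacccc
Scanning for consecutive runs:
  Group 1: 'b' x 3 (positions 0-2)
  Group 2: 'e' x 3 (positions 3-5)
  Group 3: 'd' x 7 (positions 6-12)
  Group 4: 'a' x 2 (positions 13-14)
  Group 5: 'c' x 4 (positions 15-18)
Total groups: 5

5


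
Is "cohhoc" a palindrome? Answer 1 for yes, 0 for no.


Input: cohhoc
Reversed: cohhoc
  Compare pos 0 ('c') with pos 5 ('c'): match
  Compare pos 1 ('o') with pos 4 ('o'): match
  Compare pos 2 ('h') with pos 3 ('h'): match
Result: palindrome

1


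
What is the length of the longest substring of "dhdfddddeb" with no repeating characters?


Input: "dhdfddddeb"
Sliding window (track last position of each char):
  Position 0 ('d'): window [0,0] length 1 -- new best
  Position 1 ('h'): window [0,1] length 2 -- new best
  Position 2 ('d'): repeat (last at 0), move window start to 1
  Position 2 ('d'): window [1,2] length 2
  Position 3 ('f'): window [1,3] length 3 -- new best
  Position 4 ('d'): repeat (last at 2), move window start to 3
  Position 4 ('d'): window [3,4] length 2
  Position 5 ('d'): repeat (last at 4), move window start to 5
  Position 5 ('d'): window [5,5] length 1
  Position 6 ('d'): repeat (last at 5), move window start to 6
  Position 6 ('d'): window [6,6] length 1
  Position 7 ('d'): repeat (last at 6), move window start to 7
  Position 7 ('d'): window [7,7] length 1
  Position 8 ('e'): window [7,8] length 2
  Position 9 ('b'): window [7,9] length 3
Longest substring with no repeats: "hdf" with length 3

3


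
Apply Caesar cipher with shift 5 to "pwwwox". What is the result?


Caesar cipher: shift "pwwwox" by 5
  'p' (pos 15) + 5 = pos 20 = 'u'
  'w' (pos 22) + 5 = pos 1 = 'b'
  'w' (pos 22) + 5 = pos 1 = 'b'
  'w' (pos 22) + 5 = pos 1 = 'b'
  'o' (pos 14) + 5 = pos 19 = 't'
  'x' (pos 23) + 5 = pos 2 = 'c'
Result: ubbbtc

ubbbtc


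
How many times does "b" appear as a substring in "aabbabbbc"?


Searching for "b" in "aabbabbbc"
Scanning each position:
  Position 0: "a" => no
  Position 1: "a" => no
  Position 2: "b" => MATCH
  Position 3: "b" => MATCH
  Position 4: "a" => no
  Position 5: "b" => MATCH
  Position 6: "b" => MATCH
  Position 7: "b" => MATCH
  Position 8: "c" => no
Total occurrences: 5

5


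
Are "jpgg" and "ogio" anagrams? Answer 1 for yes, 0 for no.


Strings: "jpgg", "ogio"
Sorted first:  ggjp
Sorted second: gioo
Differ at position 1: 'g' vs 'i' => not anagrams

0


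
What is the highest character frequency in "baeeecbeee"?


Input: baeeecbeee
Character counts:
  'a': 1
  'b': 2
  'c': 1
  'e': 6
Maximum frequency: 6

6


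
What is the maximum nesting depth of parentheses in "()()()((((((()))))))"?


Input: "()()()((((((()))))))"
Tracking depth:
  Position 0 '(': depth becomes 1
  Position 1 ')': depth becomes 0
  Position 2 '(': depth becomes 1
  Position 3 ')': depth becomes 0
  Position 4 '(': depth becomes 1
  Position 5 ')': depth becomes 0
  Position 6 '(': depth becomes 1
  Position 7 '(': depth becomes 2
  Position 8 '(': depth becomes 3
  Position 9 '(': depth becomes 4
  Position 10 '(': depth becomes 5
  Position 11 '(': depth becomes 6
  Position 12 '(': depth becomes 7
  Position 13 ')': depth becomes 6
  Position 14 ')': depth becomes 5
  Position 15 ')': depth becomes 4
  Position 16 ')': depth becomes 3
  Position 17 ')': depth becomes 2
  Position 18 ')': depth becomes 1
  Position 19 ')': depth becomes 0
Maximum depth reached: 7

7


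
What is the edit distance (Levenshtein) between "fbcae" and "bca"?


Computing edit distance: "fbcae" -> "bca"
DP table:
           b    c    a
      0    1    2    3
  f   1    1    2    3
  b   2    1    2    3
  c   3    2    1    2
  a   4    3    2    1
  e   5    4    3    2
Edit distance = dp[5][3] = 2

2


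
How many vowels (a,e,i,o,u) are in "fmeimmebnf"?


Input: fmeimmebnf
Checking each character:
  'f' at position 0: consonant
  'm' at position 1: consonant
  'e' at position 2: vowel (running total: 1)
  'i' at position 3: vowel (running total: 2)
  'm' at position 4: consonant
  'm' at position 5: consonant
  'e' at position 6: vowel (running total: 3)
  'b' at position 7: consonant
  'n' at position 8: consonant
  'f' at position 9: consonant
Total vowels: 3

3


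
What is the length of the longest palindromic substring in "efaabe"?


Input: "efaabe"
Checking substrings for palindromes:
  [2:4] "aa" (len 2) => palindrome
Longest palindromic substring: "aa" with length 2

2


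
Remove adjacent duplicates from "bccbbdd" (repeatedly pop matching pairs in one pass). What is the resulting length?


Input: bccbbdd
Stack-based adjacent duplicate removal:
  Read 'b': push. Stack: b
  Read 'c': push. Stack: bc
  Read 'c': matches stack top 'c' => pop. Stack: b
  Read 'b': matches stack top 'b' => pop. Stack: (empty)
  Read 'b': push. Stack: b
  Read 'd': push. Stack: bd
  Read 'd': matches stack top 'd' => pop. Stack: b
Final stack: "b" (length 1)

1


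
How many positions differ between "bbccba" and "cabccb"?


Comparing "bbccba" and "cabccb" position by position:
  Position 0: 'b' vs 'c' => DIFFER
  Position 1: 'b' vs 'a' => DIFFER
  Position 2: 'c' vs 'b' => DIFFER
  Position 3: 'c' vs 'c' => same
  Position 4: 'b' vs 'c' => DIFFER
  Position 5: 'a' vs 'b' => DIFFER
Positions that differ: 5

5


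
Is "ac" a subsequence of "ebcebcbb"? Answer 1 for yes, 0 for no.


Check if "ac" is a subsequence of "ebcebcbb"
Greedy scan:
  Position 0 ('e'): no match needed
  Position 1 ('b'): no match needed
  Position 2 ('c'): no match needed
  Position 3 ('e'): no match needed
  Position 4 ('b'): no match needed
  Position 5 ('c'): no match needed
  Position 6 ('b'): no match needed
  Position 7 ('b'): no match needed
Only matched 0/2 characters => not a subsequence

0


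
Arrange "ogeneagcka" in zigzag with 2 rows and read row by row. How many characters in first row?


Zigzag "ogeneagcka" into 2 rows:
Placing characters:
  'o' => row 0
  'g' => row 1
  'e' => row 0
  'n' => row 1
  'e' => row 0
  'a' => row 1
  'g' => row 0
  'c' => row 1
  'k' => row 0
  'a' => row 1
Rows:
  Row 0: "oeegk"
  Row 1: "gnaca"
First row length: 5

5


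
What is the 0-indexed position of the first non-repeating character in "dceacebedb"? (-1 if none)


Input: dceacebedb
Character frequencies:
  'a': 1
  'b': 2
  'c': 2
  'd': 2
  'e': 3
Scanning left to right for freq == 1:
  Position 0 ('d'): freq=2, skip
  Position 1 ('c'): freq=2, skip
  Position 2 ('e'): freq=3, skip
  Position 3 ('a'): unique! => answer = 3

3


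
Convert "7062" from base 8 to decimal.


Input: "7062" in base 8
Positional expansion:
  Digit '7' (value 7) x 8^3 = 3584
  Digit '0' (value 0) x 8^2 = 0
  Digit '6' (value 6) x 8^1 = 48
  Digit '2' (value 2) x 8^0 = 2
Sum = 3634

3634


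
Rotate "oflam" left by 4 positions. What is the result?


Input: "oflam", rotate left by 4
First 4 characters: "ofla"
Remaining characters: "m"
Concatenate remaining + first: "m" + "ofla" = "mofla"

mofla


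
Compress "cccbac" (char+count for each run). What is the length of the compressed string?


Input: cccbac
Runs:
  'c' x 3 => "c3"
  'b' x 1 => "b1"
  'a' x 1 => "a1"
  'c' x 1 => "c1"
Compressed: "c3b1a1c1"
Compressed length: 8

8


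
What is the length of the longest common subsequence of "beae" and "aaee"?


LCS of "beae" and "aaee"
DP table:
           a    a    e    e
      0    0    0    0    0
  b   0    0    0    0    0
  e   0    0    0    1    1
  a   0    1    1    1    1
  e   0    1    1    2    2
LCS length = dp[4][4] = 2

2


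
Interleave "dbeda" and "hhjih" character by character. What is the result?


Interleaving "dbeda" and "hhjih":
  Position 0: 'd' from first, 'h' from second => "dh"
  Position 1: 'b' from first, 'h' from second => "bh"
  Position 2: 'e' from first, 'j' from second => "ej"
  Position 3: 'd' from first, 'i' from second => "di"
  Position 4: 'a' from first, 'h' from second => "ah"
Result: dhbhejdiah

dhbhejdiah


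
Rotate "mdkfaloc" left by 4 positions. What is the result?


Input: "mdkfaloc", rotate left by 4
First 4 characters: "mdkf"
Remaining characters: "aloc"
Concatenate remaining + first: "aloc" + "mdkf" = "alocmdkf"

alocmdkf


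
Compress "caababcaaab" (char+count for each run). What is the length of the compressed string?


Input: caababcaaab
Runs:
  'c' x 1 => "c1"
  'a' x 2 => "a2"
  'b' x 1 => "b1"
  'a' x 1 => "a1"
  'b' x 1 => "b1"
  'c' x 1 => "c1"
  'a' x 3 => "a3"
  'b' x 1 => "b1"
Compressed: "c1a2b1a1b1c1a3b1"
Compressed length: 16

16


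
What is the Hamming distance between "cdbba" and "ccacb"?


Comparing "cdbba" and "ccacb" position by position:
  Position 0: 'c' vs 'c' => same
  Position 1: 'd' vs 'c' => differ
  Position 2: 'b' vs 'a' => differ
  Position 3: 'b' vs 'c' => differ
  Position 4: 'a' vs 'b' => differ
Total differences (Hamming distance): 4

4


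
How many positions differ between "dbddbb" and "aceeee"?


Comparing "dbddbb" and "aceeee" position by position:
  Position 0: 'd' vs 'a' => DIFFER
  Position 1: 'b' vs 'c' => DIFFER
  Position 2: 'd' vs 'e' => DIFFER
  Position 3: 'd' vs 'e' => DIFFER
  Position 4: 'b' vs 'e' => DIFFER
  Position 5: 'b' vs 'e' => DIFFER
Positions that differ: 6

6


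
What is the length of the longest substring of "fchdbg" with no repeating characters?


Input: "fchdbg"
Sliding window (track last position of each char):
  Position 0 ('f'): window [0,0] length 1 -- new best
  Position 1 ('c'): window [0,1] length 2 -- new best
  Position 2 ('h'): window [0,2] length 3 -- new best
  Position 3 ('d'): window [0,3] length 4 -- new best
  Position 4 ('b'): window [0,4] length 5 -- new best
  Position 5 ('g'): window [0,5] length 6 -- new best
Longest substring with no repeats: "fchdbg" with length 6

6


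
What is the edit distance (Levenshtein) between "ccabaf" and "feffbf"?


Computing edit distance: "ccabaf" -> "feffbf"
DP table:
           f    e    f    f    b    f
      0    1    2    3    4    5    6
  c   1    1    2    3    4    5    6
  c   2    2    2    3    4    5    6
  a   3    3    3    3    4    5    6
  b   4    4    4    4    4    4    5
  a   5    5    5    5    5    5    5
  f   6    5    6    5    5    6    5
Edit distance = dp[6][6] = 5

5


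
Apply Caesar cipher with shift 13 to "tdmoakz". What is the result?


Caesar cipher: shift "tdmoakz" by 13
  't' (pos 19) + 13 = pos 6 = 'g'
  'd' (pos 3) + 13 = pos 16 = 'q'
  'm' (pos 12) + 13 = pos 25 = 'z'
  'o' (pos 14) + 13 = pos 1 = 'b'
  'a' (pos 0) + 13 = pos 13 = 'n'
  'k' (pos 10) + 13 = pos 23 = 'x'
  'z' (pos 25) + 13 = pos 12 = 'm'
Result: gqzbnxm

gqzbnxm


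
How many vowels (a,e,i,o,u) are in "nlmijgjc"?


Input: nlmijgjc
Checking each character:
  'n' at position 0: consonant
  'l' at position 1: consonant
  'm' at position 2: consonant
  'i' at position 3: vowel (running total: 1)
  'j' at position 4: consonant
  'g' at position 5: consonant
  'j' at position 6: consonant
  'c' at position 7: consonant
Total vowels: 1

1


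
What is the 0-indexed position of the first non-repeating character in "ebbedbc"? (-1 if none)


Input: ebbedbc
Character frequencies:
  'b': 3
  'c': 1
  'd': 1
  'e': 2
Scanning left to right for freq == 1:
  Position 0 ('e'): freq=2, skip
  Position 1 ('b'): freq=3, skip
  Position 2 ('b'): freq=3, skip
  Position 3 ('e'): freq=2, skip
  Position 4 ('d'): unique! => answer = 4

4


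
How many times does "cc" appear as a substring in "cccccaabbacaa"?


Searching for "cc" in "cccccaabbacaa"
Scanning each position:
  Position 0: "cc" => MATCH
  Position 1: "cc" => MATCH
  Position 2: "cc" => MATCH
  Position 3: "cc" => MATCH
  Position 4: "ca" => no
  Position 5: "aa" => no
  Position 6: "ab" => no
  Position 7: "bb" => no
  Position 8: "ba" => no
  Position 9: "ac" => no
  Position 10: "ca" => no
  Position 11: "aa" => no
Total occurrences: 4

4


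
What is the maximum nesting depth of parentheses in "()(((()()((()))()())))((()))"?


Input: "()(((()()((()))()())))((()))"
Tracking depth:
  Position 0 '(': depth becomes 1
  Position 1 ')': depth becomes 0
  Position 2 '(': depth becomes 1
  Position 3 '(': depth becomes 2
  Position 4 '(': depth becomes 3
  Position 5 '(': depth becomes 4
  Position 6 ')': depth becomes 3
  Position 7 '(': depth becomes 4
  Position 8 ')': depth becomes 3
  Position 9 '(': depth becomes 4
  Position 10 '(': depth becomes 5
  Position 11 '(': depth becomes 6
  Position 12 ')': depth becomes 5
  Position 13 ')': depth becomes 4
  Position 14 ')': depth becomes 3
  Position 15 '(': depth becomes 4
  Position 16 ')': depth becomes 3
  Position 17 '(': depth becomes 4
  Position 18 ')': depth becomes 3
  Position 19 ')': depth becomes 2
  Position 20 ')': depth becomes 1
  Position 21 ')': depth becomes 0
  Position 22 '(': depth becomes 1
  Position 23 '(': depth becomes 2
  Position 24 '(': depth becomes 3
  Position 25 ')': depth becomes 2
  Position 26 ')': depth becomes 1
  Position 27 ')': depth becomes 0
Maximum depth reached: 6

6


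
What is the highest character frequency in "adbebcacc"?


Input: adbebcacc
Character counts:
  'a': 2
  'b': 2
  'c': 3
  'd': 1
  'e': 1
Maximum frequency: 3

3


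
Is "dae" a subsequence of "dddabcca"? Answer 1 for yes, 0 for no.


Check if "dae" is a subsequence of "dddabcca"
Greedy scan:
  Position 0 ('d'): matches sub[0] = 'd'
  Position 1 ('d'): no match needed
  Position 2 ('d'): no match needed
  Position 3 ('a'): matches sub[1] = 'a'
  Position 4 ('b'): no match needed
  Position 5 ('c'): no match needed
  Position 6 ('c'): no match needed
  Position 7 ('a'): no match needed
Only matched 2/3 characters => not a subsequence

0


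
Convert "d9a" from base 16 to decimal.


Input: "d9a" in base 16
Positional expansion:
  Digit 'd' (value 13) x 16^2 = 3328
  Digit '9' (value 9) x 16^1 = 144
  Digit 'a' (value 10) x 16^0 = 10
Sum = 3482

3482


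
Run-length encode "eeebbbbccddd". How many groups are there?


Input: eeebbbbccddd
Scanning for consecutive runs:
  Group 1: 'e' x 3 (positions 0-2)
  Group 2: 'b' x 4 (positions 3-6)
  Group 3: 'c' x 2 (positions 7-8)
  Group 4: 'd' x 3 (positions 9-11)
Total groups: 4

4


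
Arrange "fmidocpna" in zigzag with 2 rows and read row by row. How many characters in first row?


Zigzag "fmidocpna" into 2 rows:
Placing characters:
  'f' => row 0
  'm' => row 1
  'i' => row 0
  'd' => row 1
  'o' => row 0
  'c' => row 1
  'p' => row 0
  'n' => row 1
  'a' => row 0
Rows:
  Row 0: "fiopa"
  Row 1: "mdcn"
First row length: 5

5


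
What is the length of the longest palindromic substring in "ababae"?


Input: "ababae"
Checking substrings for palindromes:
  [0:5] "ababa" (len 5) => palindrome
  [0:3] "aba" (len 3) => palindrome
  [1:4] "bab" (len 3) => palindrome
  [2:5] "aba" (len 3) => palindrome
Longest palindromic substring: "ababa" with length 5

5


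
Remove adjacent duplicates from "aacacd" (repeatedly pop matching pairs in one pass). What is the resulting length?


Input: aacacd
Stack-based adjacent duplicate removal:
  Read 'a': push. Stack: a
  Read 'a': matches stack top 'a' => pop. Stack: (empty)
  Read 'c': push. Stack: c
  Read 'a': push. Stack: ca
  Read 'c': push. Stack: cac
  Read 'd': push. Stack: cacd
Final stack: "cacd" (length 4)

4


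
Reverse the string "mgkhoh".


Input: mgkhoh
Reading characters right to left:
  Position 5: 'h'
  Position 4: 'o'
  Position 3: 'h'
  Position 2: 'k'
  Position 1: 'g'
  Position 0: 'm'
Reversed: hohkgm

hohkgm


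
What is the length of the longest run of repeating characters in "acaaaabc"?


Input: "acaaaabc"
Scanning for longest run:
  Position 1 ('c'): new char, reset run to 1
  Position 2 ('a'): new char, reset run to 1
  Position 3 ('a'): continues run of 'a', length=2
  Position 4 ('a'): continues run of 'a', length=3
  Position 5 ('a'): continues run of 'a', length=4
  Position 6 ('b'): new char, reset run to 1
  Position 7 ('c'): new char, reset run to 1
Longest run: 'a' with length 4

4


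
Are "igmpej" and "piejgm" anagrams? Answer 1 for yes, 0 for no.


Strings: "igmpej", "piejgm"
Sorted first:  egijmp
Sorted second: egijmp
Sorted forms match => anagrams

1


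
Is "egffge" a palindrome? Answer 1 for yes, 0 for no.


Input: egffge
Reversed: egffge
  Compare pos 0 ('e') with pos 5 ('e'): match
  Compare pos 1 ('g') with pos 4 ('g'): match
  Compare pos 2 ('f') with pos 3 ('f'): match
Result: palindrome

1
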